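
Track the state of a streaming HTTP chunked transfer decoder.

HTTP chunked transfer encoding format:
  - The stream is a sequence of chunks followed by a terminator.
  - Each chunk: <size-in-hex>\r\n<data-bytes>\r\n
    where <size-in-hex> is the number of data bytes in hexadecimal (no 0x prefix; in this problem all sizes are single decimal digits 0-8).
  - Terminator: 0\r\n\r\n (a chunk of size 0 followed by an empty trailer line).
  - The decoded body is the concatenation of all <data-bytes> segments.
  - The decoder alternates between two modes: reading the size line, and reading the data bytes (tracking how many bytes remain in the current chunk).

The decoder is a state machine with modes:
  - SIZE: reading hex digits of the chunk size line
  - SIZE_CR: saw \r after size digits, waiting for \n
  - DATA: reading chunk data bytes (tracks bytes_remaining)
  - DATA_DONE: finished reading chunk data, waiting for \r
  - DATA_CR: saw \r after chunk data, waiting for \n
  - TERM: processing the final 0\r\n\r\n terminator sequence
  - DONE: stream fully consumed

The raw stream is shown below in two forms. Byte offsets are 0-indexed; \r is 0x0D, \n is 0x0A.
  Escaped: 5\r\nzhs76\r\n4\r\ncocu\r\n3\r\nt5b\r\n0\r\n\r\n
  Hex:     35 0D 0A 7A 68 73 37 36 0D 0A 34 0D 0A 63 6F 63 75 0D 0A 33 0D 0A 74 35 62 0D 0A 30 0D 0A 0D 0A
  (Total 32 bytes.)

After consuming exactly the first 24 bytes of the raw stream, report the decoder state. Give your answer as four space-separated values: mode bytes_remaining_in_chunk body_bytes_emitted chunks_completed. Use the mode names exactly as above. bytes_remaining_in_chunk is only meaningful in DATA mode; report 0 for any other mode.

Byte 0 = '5': mode=SIZE remaining=0 emitted=0 chunks_done=0
Byte 1 = 0x0D: mode=SIZE_CR remaining=0 emitted=0 chunks_done=0
Byte 2 = 0x0A: mode=DATA remaining=5 emitted=0 chunks_done=0
Byte 3 = 'z': mode=DATA remaining=4 emitted=1 chunks_done=0
Byte 4 = 'h': mode=DATA remaining=3 emitted=2 chunks_done=0
Byte 5 = 's': mode=DATA remaining=2 emitted=3 chunks_done=0
Byte 6 = '7': mode=DATA remaining=1 emitted=4 chunks_done=0
Byte 7 = '6': mode=DATA_DONE remaining=0 emitted=5 chunks_done=0
Byte 8 = 0x0D: mode=DATA_CR remaining=0 emitted=5 chunks_done=0
Byte 9 = 0x0A: mode=SIZE remaining=0 emitted=5 chunks_done=1
Byte 10 = '4': mode=SIZE remaining=0 emitted=5 chunks_done=1
Byte 11 = 0x0D: mode=SIZE_CR remaining=0 emitted=5 chunks_done=1
Byte 12 = 0x0A: mode=DATA remaining=4 emitted=5 chunks_done=1
Byte 13 = 'c': mode=DATA remaining=3 emitted=6 chunks_done=1
Byte 14 = 'o': mode=DATA remaining=2 emitted=7 chunks_done=1
Byte 15 = 'c': mode=DATA remaining=1 emitted=8 chunks_done=1
Byte 16 = 'u': mode=DATA_DONE remaining=0 emitted=9 chunks_done=1
Byte 17 = 0x0D: mode=DATA_CR remaining=0 emitted=9 chunks_done=1
Byte 18 = 0x0A: mode=SIZE remaining=0 emitted=9 chunks_done=2
Byte 19 = '3': mode=SIZE remaining=0 emitted=9 chunks_done=2
Byte 20 = 0x0D: mode=SIZE_CR remaining=0 emitted=9 chunks_done=2
Byte 21 = 0x0A: mode=DATA remaining=3 emitted=9 chunks_done=2
Byte 22 = 't': mode=DATA remaining=2 emitted=10 chunks_done=2
Byte 23 = '5': mode=DATA remaining=1 emitted=11 chunks_done=2

Answer: DATA 1 11 2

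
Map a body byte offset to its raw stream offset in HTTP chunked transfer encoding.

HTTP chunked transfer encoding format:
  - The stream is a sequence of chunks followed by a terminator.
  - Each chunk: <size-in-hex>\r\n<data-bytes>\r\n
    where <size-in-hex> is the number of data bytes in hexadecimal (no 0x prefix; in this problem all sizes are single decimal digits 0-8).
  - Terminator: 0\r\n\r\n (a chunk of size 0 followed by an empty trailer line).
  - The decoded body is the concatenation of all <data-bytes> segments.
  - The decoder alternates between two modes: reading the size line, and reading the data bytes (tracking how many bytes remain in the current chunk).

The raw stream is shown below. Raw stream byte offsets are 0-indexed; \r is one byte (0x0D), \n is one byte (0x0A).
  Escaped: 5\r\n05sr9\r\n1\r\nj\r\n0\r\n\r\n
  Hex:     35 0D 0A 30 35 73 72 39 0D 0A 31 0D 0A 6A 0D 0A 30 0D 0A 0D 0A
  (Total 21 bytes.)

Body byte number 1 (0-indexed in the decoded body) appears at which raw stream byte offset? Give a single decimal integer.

Chunk 1: stream[0..1]='5' size=0x5=5, data at stream[3..8]='05sr9' -> body[0..5], body so far='05sr9'
Chunk 2: stream[10..11]='1' size=0x1=1, data at stream[13..14]='j' -> body[5..6], body so far='05sr9j'
Chunk 3: stream[16..17]='0' size=0 (terminator). Final body='05sr9j' (6 bytes)
Body byte 1 at stream offset 4

Answer: 4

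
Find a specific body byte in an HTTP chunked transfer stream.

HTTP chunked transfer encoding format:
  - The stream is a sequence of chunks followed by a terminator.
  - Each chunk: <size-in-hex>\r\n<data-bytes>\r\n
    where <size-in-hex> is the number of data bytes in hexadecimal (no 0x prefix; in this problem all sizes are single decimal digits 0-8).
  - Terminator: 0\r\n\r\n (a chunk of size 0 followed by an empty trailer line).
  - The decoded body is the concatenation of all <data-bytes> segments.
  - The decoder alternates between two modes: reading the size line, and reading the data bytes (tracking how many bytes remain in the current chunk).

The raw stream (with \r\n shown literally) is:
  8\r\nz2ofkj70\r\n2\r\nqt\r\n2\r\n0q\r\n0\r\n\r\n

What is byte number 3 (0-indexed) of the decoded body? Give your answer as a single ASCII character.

Answer: f

Derivation:
Chunk 1: stream[0..1]='8' size=0x8=8, data at stream[3..11]='z2ofkj70' -> body[0..8], body so far='z2ofkj70'
Chunk 2: stream[13..14]='2' size=0x2=2, data at stream[16..18]='qt' -> body[8..10], body so far='z2ofkj70qt'
Chunk 3: stream[20..21]='2' size=0x2=2, data at stream[23..25]='0q' -> body[10..12], body so far='z2ofkj70qt0q'
Chunk 4: stream[27..28]='0' size=0 (terminator). Final body='z2ofkj70qt0q' (12 bytes)
Body byte 3 = 'f'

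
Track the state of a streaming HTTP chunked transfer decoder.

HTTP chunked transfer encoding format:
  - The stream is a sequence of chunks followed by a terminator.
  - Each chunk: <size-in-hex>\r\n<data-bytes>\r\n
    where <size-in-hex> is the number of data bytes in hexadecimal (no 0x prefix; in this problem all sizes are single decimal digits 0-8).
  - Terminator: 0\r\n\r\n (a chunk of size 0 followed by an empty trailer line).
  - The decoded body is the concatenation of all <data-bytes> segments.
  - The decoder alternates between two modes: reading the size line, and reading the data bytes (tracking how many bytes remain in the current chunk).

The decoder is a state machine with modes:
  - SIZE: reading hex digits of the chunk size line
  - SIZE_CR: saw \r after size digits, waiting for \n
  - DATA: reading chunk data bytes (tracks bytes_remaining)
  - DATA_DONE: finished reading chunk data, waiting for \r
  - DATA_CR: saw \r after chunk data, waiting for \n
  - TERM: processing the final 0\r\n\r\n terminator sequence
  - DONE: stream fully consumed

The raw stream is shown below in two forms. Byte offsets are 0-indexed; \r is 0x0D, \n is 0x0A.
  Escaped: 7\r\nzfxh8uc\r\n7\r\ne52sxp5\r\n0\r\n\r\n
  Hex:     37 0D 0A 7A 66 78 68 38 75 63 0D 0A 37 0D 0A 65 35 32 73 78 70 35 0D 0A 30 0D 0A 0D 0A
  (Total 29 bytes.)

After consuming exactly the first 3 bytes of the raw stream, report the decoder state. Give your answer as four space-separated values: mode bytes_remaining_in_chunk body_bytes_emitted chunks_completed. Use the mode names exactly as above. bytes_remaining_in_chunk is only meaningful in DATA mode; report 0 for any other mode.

Answer: DATA 7 0 0

Derivation:
Byte 0 = '7': mode=SIZE remaining=0 emitted=0 chunks_done=0
Byte 1 = 0x0D: mode=SIZE_CR remaining=0 emitted=0 chunks_done=0
Byte 2 = 0x0A: mode=DATA remaining=7 emitted=0 chunks_done=0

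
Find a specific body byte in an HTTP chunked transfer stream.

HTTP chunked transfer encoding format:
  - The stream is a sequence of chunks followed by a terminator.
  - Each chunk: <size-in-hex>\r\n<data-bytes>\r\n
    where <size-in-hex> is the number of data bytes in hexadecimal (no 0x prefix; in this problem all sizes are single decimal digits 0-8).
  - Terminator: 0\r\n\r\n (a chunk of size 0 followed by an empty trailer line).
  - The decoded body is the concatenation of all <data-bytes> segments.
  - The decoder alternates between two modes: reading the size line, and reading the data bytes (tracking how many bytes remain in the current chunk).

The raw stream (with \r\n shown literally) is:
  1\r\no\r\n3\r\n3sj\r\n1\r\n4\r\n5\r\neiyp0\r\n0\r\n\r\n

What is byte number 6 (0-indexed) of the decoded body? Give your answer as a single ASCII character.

Answer: i

Derivation:
Chunk 1: stream[0..1]='1' size=0x1=1, data at stream[3..4]='o' -> body[0..1], body so far='o'
Chunk 2: stream[6..7]='3' size=0x3=3, data at stream[9..12]='3sj' -> body[1..4], body so far='o3sj'
Chunk 3: stream[14..15]='1' size=0x1=1, data at stream[17..18]='4' -> body[4..5], body so far='o3sj4'
Chunk 4: stream[20..21]='5' size=0x5=5, data at stream[23..28]='eiyp0' -> body[5..10], body so far='o3sj4eiyp0'
Chunk 5: stream[30..31]='0' size=0 (terminator). Final body='o3sj4eiyp0' (10 bytes)
Body byte 6 = 'i'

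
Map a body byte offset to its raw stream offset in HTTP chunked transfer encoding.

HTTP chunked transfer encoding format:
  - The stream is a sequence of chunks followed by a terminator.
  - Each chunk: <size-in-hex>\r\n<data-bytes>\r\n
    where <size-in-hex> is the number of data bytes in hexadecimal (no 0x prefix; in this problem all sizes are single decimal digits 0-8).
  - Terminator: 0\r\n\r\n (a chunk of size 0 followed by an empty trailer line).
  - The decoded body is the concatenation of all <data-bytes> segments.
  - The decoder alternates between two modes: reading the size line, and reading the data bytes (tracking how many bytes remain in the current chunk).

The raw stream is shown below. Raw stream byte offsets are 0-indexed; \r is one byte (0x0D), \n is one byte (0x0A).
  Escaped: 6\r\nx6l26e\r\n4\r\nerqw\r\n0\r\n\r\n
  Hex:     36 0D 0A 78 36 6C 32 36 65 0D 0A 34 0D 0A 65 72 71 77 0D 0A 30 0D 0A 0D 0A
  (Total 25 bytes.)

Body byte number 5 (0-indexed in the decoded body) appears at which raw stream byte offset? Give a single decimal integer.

Answer: 8

Derivation:
Chunk 1: stream[0..1]='6' size=0x6=6, data at stream[3..9]='x6l26e' -> body[0..6], body so far='x6l26e'
Chunk 2: stream[11..12]='4' size=0x4=4, data at stream[14..18]='erqw' -> body[6..10], body so far='x6l26eerqw'
Chunk 3: stream[20..21]='0' size=0 (terminator). Final body='x6l26eerqw' (10 bytes)
Body byte 5 at stream offset 8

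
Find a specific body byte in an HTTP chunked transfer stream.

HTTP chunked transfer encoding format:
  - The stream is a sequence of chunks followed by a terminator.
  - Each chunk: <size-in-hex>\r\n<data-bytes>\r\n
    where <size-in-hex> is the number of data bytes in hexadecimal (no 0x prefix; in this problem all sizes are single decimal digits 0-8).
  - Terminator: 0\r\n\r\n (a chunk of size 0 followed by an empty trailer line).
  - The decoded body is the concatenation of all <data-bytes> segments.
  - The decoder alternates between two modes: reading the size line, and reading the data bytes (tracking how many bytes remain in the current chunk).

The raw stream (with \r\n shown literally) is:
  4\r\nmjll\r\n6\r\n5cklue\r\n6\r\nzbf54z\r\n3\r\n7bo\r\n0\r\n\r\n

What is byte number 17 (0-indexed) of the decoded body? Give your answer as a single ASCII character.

Answer: b

Derivation:
Chunk 1: stream[0..1]='4' size=0x4=4, data at stream[3..7]='mjll' -> body[0..4], body so far='mjll'
Chunk 2: stream[9..10]='6' size=0x6=6, data at stream[12..18]='5cklue' -> body[4..10], body so far='mjll5cklue'
Chunk 3: stream[20..21]='6' size=0x6=6, data at stream[23..29]='zbf54z' -> body[10..16], body so far='mjll5ckluezbf54z'
Chunk 4: stream[31..32]='3' size=0x3=3, data at stream[34..37]='7bo' -> body[16..19], body so far='mjll5ckluezbf54z7bo'
Chunk 5: stream[39..40]='0' size=0 (terminator). Final body='mjll5ckluezbf54z7bo' (19 bytes)
Body byte 17 = 'b'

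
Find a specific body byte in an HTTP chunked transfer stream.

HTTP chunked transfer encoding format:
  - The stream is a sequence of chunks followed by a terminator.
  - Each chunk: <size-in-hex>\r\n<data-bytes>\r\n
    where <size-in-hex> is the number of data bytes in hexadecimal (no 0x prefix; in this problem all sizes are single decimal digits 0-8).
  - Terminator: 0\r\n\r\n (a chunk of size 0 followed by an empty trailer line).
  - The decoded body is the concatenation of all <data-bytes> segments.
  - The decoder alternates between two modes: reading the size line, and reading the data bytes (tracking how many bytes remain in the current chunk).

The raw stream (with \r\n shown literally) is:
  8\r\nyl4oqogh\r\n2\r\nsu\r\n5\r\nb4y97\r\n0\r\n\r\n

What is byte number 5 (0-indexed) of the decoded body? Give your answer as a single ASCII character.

Answer: o

Derivation:
Chunk 1: stream[0..1]='8' size=0x8=8, data at stream[3..11]='yl4oqogh' -> body[0..8], body so far='yl4oqogh'
Chunk 2: stream[13..14]='2' size=0x2=2, data at stream[16..18]='su' -> body[8..10], body so far='yl4oqoghsu'
Chunk 3: stream[20..21]='5' size=0x5=5, data at stream[23..28]='b4y97' -> body[10..15], body so far='yl4oqoghsub4y97'
Chunk 4: stream[30..31]='0' size=0 (terminator). Final body='yl4oqoghsub4y97' (15 bytes)
Body byte 5 = 'o'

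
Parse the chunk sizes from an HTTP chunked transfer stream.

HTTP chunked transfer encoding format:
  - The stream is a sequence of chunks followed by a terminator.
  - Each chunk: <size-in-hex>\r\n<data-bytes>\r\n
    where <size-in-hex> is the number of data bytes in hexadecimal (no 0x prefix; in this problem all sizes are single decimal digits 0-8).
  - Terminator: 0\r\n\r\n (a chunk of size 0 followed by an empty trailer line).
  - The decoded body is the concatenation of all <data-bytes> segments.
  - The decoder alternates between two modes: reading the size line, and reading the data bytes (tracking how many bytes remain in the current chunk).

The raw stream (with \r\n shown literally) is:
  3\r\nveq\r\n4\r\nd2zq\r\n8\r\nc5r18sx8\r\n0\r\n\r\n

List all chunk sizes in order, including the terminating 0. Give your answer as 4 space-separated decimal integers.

Answer: 3 4 8 0

Derivation:
Chunk 1: stream[0..1]='3' size=0x3=3, data at stream[3..6]='veq' -> body[0..3], body so far='veq'
Chunk 2: stream[8..9]='4' size=0x4=4, data at stream[11..15]='d2zq' -> body[3..7], body so far='veqd2zq'
Chunk 3: stream[17..18]='8' size=0x8=8, data at stream[20..28]='c5r18sx8' -> body[7..15], body so far='veqd2zqc5r18sx8'
Chunk 4: stream[30..31]='0' size=0 (terminator). Final body='veqd2zqc5r18sx8' (15 bytes)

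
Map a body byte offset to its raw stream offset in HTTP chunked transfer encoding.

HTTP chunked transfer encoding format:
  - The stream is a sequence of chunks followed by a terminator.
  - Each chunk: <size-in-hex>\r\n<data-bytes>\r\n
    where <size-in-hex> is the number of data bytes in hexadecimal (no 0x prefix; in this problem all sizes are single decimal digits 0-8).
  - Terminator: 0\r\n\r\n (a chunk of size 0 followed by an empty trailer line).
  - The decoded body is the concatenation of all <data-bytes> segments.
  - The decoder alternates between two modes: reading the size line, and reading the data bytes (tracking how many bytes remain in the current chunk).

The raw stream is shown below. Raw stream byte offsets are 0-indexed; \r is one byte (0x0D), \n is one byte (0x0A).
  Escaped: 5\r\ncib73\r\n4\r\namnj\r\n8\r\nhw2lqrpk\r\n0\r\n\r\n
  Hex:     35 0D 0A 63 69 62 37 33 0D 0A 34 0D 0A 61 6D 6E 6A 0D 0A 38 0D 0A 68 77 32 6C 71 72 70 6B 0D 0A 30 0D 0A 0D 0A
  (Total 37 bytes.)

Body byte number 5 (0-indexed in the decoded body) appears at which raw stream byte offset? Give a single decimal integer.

Answer: 13

Derivation:
Chunk 1: stream[0..1]='5' size=0x5=5, data at stream[3..8]='cib73' -> body[0..5], body so far='cib73'
Chunk 2: stream[10..11]='4' size=0x4=4, data at stream[13..17]='amnj' -> body[5..9], body so far='cib73amnj'
Chunk 3: stream[19..20]='8' size=0x8=8, data at stream[22..30]='hw2lqrpk' -> body[9..17], body so far='cib73amnjhw2lqrpk'
Chunk 4: stream[32..33]='0' size=0 (terminator). Final body='cib73amnjhw2lqrpk' (17 bytes)
Body byte 5 at stream offset 13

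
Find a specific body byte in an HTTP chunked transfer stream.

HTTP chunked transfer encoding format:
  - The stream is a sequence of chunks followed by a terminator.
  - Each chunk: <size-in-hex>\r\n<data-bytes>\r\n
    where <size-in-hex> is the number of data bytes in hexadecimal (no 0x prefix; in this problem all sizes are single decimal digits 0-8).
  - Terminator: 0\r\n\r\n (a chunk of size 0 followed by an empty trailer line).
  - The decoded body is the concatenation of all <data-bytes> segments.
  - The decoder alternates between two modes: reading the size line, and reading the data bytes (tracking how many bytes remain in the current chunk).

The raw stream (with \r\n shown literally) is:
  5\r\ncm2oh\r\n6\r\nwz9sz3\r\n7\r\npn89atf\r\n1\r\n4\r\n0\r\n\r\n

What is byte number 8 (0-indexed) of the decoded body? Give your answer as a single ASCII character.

Chunk 1: stream[0..1]='5' size=0x5=5, data at stream[3..8]='cm2oh' -> body[0..5], body so far='cm2oh'
Chunk 2: stream[10..11]='6' size=0x6=6, data at stream[13..19]='wz9sz3' -> body[5..11], body so far='cm2ohwz9sz3'
Chunk 3: stream[21..22]='7' size=0x7=7, data at stream[24..31]='pn89atf' -> body[11..18], body so far='cm2ohwz9sz3pn89atf'
Chunk 4: stream[33..34]='1' size=0x1=1, data at stream[36..37]='4' -> body[18..19], body so far='cm2ohwz9sz3pn89atf4'
Chunk 5: stream[39..40]='0' size=0 (terminator). Final body='cm2ohwz9sz3pn89atf4' (19 bytes)
Body byte 8 = 's'

Answer: s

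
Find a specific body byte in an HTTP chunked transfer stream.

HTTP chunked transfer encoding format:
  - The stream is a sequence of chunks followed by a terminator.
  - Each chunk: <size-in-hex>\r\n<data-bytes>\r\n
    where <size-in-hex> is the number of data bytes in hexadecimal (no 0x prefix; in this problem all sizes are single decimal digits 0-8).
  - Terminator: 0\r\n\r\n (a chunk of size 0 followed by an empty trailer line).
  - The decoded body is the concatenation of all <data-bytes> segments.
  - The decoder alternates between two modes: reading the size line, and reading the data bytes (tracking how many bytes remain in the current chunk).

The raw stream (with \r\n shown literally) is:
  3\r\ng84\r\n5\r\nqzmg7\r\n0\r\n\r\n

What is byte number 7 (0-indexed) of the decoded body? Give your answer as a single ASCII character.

Chunk 1: stream[0..1]='3' size=0x3=3, data at stream[3..6]='g84' -> body[0..3], body so far='g84'
Chunk 2: stream[8..9]='5' size=0x5=5, data at stream[11..16]='qzmg7' -> body[3..8], body so far='g84qzmg7'
Chunk 3: stream[18..19]='0' size=0 (terminator). Final body='g84qzmg7' (8 bytes)
Body byte 7 = '7'

Answer: 7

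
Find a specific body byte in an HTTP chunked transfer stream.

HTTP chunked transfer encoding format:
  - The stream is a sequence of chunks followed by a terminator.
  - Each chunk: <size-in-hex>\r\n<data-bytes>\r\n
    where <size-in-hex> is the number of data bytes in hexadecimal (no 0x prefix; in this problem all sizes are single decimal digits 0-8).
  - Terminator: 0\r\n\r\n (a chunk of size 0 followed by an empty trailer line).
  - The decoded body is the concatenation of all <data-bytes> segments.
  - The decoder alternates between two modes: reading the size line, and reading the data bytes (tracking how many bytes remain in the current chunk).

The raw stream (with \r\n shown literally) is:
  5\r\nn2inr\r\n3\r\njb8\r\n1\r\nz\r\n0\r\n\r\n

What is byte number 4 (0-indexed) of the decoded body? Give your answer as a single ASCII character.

Answer: r

Derivation:
Chunk 1: stream[0..1]='5' size=0x5=5, data at stream[3..8]='n2inr' -> body[0..5], body so far='n2inr'
Chunk 2: stream[10..11]='3' size=0x3=3, data at stream[13..16]='jb8' -> body[5..8], body so far='n2inrjb8'
Chunk 3: stream[18..19]='1' size=0x1=1, data at stream[21..22]='z' -> body[8..9], body so far='n2inrjb8z'
Chunk 4: stream[24..25]='0' size=0 (terminator). Final body='n2inrjb8z' (9 bytes)
Body byte 4 = 'r'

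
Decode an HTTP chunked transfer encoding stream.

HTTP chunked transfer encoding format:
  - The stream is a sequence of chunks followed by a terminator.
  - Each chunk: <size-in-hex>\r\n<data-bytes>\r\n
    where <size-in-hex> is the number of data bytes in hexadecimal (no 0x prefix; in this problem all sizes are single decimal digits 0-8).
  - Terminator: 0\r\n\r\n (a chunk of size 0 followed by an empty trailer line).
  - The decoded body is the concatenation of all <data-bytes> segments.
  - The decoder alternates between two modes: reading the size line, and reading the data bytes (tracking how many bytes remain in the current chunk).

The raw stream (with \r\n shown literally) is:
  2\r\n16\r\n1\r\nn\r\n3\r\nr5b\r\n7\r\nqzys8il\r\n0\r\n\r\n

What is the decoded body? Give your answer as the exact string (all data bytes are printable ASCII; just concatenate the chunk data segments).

Answer: 16nr5bqzys8il

Derivation:
Chunk 1: stream[0..1]='2' size=0x2=2, data at stream[3..5]='16' -> body[0..2], body so far='16'
Chunk 2: stream[7..8]='1' size=0x1=1, data at stream[10..11]='n' -> body[2..3], body so far='16n'
Chunk 3: stream[13..14]='3' size=0x3=3, data at stream[16..19]='r5b' -> body[3..6], body so far='16nr5b'
Chunk 4: stream[21..22]='7' size=0x7=7, data at stream[24..31]='qzys8il' -> body[6..13], body so far='16nr5bqzys8il'
Chunk 5: stream[33..34]='0' size=0 (terminator). Final body='16nr5bqzys8il' (13 bytes)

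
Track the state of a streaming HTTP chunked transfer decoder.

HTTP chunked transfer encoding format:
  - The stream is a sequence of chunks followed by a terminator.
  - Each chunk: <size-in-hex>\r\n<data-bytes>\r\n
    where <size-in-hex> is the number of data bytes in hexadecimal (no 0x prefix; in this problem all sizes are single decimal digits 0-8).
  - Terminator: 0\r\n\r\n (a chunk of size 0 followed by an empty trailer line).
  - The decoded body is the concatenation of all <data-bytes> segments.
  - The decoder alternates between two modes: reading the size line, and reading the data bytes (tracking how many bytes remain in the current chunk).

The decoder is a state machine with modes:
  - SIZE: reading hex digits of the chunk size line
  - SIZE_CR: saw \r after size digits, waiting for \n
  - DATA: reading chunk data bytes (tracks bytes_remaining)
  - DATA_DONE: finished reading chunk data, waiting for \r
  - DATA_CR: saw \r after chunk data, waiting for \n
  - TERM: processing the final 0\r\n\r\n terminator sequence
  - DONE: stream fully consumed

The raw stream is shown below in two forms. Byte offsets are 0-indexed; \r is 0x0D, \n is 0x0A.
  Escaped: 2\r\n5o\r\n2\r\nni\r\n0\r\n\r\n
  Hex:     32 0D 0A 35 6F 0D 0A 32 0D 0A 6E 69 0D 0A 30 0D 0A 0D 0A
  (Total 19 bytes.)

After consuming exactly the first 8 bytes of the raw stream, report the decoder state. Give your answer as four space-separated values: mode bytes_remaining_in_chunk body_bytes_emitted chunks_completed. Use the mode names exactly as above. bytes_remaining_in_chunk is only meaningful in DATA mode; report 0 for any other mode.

Answer: SIZE 0 2 1

Derivation:
Byte 0 = '2': mode=SIZE remaining=0 emitted=0 chunks_done=0
Byte 1 = 0x0D: mode=SIZE_CR remaining=0 emitted=0 chunks_done=0
Byte 2 = 0x0A: mode=DATA remaining=2 emitted=0 chunks_done=0
Byte 3 = '5': mode=DATA remaining=1 emitted=1 chunks_done=0
Byte 4 = 'o': mode=DATA_DONE remaining=0 emitted=2 chunks_done=0
Byte 5 = 0x0D: mode=DATA_CR remaining=0 emitted=2 chunks_done=0
Byte 6 = 0x0A: mode=SIZE remaining=0 emitted=2 chunks_done=1
Byte 7 = '2': mode=SIZE remaining=0 emitted=2 chunks_done=1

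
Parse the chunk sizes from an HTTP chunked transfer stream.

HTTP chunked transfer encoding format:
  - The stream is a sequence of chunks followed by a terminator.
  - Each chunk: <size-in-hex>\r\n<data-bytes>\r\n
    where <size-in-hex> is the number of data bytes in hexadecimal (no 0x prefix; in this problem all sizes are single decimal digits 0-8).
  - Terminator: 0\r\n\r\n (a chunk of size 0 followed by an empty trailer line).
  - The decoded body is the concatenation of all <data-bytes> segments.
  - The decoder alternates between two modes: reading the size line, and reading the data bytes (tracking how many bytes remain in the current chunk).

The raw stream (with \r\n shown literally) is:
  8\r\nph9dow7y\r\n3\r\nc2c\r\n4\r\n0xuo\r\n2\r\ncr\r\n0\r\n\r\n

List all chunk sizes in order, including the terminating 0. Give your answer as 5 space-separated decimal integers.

Answer: 8 3 4 2 0

Derivation:
Chunk 1: stream[0..1]='8' size=0x8=8, data at stream[3..11]='ph9dow7y' -> body[0..8], body so far='ph9dow7y'
Chunk 2: stream[13..14]='3' size=0x3=3, data at stream[16..19]='c2c' -> body[8..11], body so far='ph9dow7yc2c'
Chunk 3: stream[21..22]='4' size=0x4=4, data at stream[24..28]='0xuo' -> body[11..15], body so far='ph9dow7yc2c0xuo'
Chunk 4: stream[30..31]='2' size=0x2=2, data at stream[33..35]='cr' -> body[15..17], body so far='ph9dow7yc2c0xuocr'
Chunk 5: stream[37..38]='0' size=0 (terminator). Final body='ph9dow7yc2c0xuocr' (17 bytes)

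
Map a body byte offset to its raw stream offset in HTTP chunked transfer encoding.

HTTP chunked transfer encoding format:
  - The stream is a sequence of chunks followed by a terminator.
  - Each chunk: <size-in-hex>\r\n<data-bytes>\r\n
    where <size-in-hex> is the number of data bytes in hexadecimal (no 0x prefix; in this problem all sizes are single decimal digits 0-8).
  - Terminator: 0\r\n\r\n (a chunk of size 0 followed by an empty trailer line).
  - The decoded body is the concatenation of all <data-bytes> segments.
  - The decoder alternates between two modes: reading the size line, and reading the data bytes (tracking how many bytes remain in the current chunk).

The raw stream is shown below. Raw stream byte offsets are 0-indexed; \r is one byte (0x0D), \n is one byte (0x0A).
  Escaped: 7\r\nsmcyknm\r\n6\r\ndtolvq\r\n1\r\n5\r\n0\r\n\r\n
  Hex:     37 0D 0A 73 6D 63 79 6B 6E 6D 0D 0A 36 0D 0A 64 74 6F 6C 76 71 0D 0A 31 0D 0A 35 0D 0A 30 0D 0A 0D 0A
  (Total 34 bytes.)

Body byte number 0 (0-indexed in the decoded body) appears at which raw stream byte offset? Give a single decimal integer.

Chunk 1: stream[0..1]='7' size=0x7=7, data at stream[3..10]='smcyknm' -> body[0..7], body so far='smcyknm'
Chunk 2: stream[12..13]='6' size=0x6=6, data at stream[15..21]='dtolvq' -> body[7..13], body so far='smcyknmdtolvq'
Chunk 3: stream[23..24]='1' size=0x1=1, data at stream[26..27]='5' -> body[13..14], body so far='smcyknmdtolvq5'
Chunk 4: stream[29..30]='0' size=0 (terminator). Final body='smcyknmdtolvq5' (14 bytes)
Body byte 0 at stream offset 3

Answer: 3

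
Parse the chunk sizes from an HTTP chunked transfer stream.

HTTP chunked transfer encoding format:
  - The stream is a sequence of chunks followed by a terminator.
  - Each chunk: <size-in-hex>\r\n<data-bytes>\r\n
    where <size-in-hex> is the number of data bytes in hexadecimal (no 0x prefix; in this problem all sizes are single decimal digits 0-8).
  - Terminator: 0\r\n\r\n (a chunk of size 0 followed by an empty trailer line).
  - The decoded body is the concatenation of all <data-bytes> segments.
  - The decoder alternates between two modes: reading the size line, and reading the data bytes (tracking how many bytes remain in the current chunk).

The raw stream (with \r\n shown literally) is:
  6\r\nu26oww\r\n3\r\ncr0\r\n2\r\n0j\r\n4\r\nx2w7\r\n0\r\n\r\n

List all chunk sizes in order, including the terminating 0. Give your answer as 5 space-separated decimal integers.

Answer: 6 3 2 4 0

Derivation:
Chunk 1: stream[0..1]='6' size=0x6=6, data at stream[3..9]='u26oww' -> body[0..6], body so far='u26oww'
Chunk 2: stream[11..12]='3' size=0x3=3, data at stream[14..17]='cr0' -> body[6..9], body so far='u26owwcr0'
Chunk 3: stream[19..20]='2' size=0x2=2, data at stream[22..24]='0j' -> body[9..11], body so far='u26owwcr00j'
Chunk 4: stream[26..27]='4' size=0x4=4, data at stream[29..33]='x2w7' -> body[11..15], body so far='u26owwcr00jx2w7'
Chunk 5: stream[35..36]='0' size=0 (terminator). Final body='u26owwcr00jx2w7' (15 bytes)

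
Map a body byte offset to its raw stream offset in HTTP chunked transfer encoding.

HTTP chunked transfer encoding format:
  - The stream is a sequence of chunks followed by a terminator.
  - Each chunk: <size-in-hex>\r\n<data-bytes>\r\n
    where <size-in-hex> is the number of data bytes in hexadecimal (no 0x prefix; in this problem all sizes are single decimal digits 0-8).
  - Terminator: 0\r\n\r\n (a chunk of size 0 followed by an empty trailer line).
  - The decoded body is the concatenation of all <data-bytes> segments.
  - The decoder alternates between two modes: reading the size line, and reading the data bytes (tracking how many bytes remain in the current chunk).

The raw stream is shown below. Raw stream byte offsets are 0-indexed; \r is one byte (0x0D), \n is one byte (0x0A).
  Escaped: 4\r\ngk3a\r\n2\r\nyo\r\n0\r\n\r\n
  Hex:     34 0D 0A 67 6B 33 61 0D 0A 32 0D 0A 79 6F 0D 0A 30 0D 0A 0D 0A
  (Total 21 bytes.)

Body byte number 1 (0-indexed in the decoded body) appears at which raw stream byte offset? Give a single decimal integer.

Answer: 4

Derivation:
Chunk 1: stream[0..1]='4' size=0x4=4, data at stream[3..7]='gk3a' -> body[0..4], body so far='gk3a'
Chunk 2: stream[9..10]='2' size=0x2=2, data at stream[12..14]='yo' -> body[4..6], body so far='gk3ayo'
Chunk 3: stream[16..17]='0' size=0 (terminator). Final body='gk3ayo' (6 bytes)
Body byte 1 at stream offset 4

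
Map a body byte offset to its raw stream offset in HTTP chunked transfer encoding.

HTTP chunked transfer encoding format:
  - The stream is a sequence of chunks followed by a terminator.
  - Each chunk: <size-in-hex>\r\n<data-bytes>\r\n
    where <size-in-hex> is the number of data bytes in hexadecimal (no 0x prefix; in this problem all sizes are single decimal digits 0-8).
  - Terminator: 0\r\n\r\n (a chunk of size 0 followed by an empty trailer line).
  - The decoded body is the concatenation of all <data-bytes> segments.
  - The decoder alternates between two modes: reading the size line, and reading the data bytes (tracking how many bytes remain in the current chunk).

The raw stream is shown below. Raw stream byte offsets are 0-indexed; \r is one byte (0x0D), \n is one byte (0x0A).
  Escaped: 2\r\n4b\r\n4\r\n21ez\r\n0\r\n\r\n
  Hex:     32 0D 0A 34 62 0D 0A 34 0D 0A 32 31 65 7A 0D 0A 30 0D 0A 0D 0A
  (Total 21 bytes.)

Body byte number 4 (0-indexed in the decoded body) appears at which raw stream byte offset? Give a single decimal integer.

Chunk 1: stream[0..1]='2' size=0x2=2, data at stream[3..5]='4b' -> body[0..2], body so far='4b'
Chunk 2: stream[7..8]='4' size=0x4=4, data at stream[10..14]='21ez' -> body[2..6], body so far='4b21ez'
Chunk 3: stream[16..17]='0' size=0 (terminator). Final body='4b21ez' (6 bytes)
Body byte 4 at stream offset 12

Answer: 12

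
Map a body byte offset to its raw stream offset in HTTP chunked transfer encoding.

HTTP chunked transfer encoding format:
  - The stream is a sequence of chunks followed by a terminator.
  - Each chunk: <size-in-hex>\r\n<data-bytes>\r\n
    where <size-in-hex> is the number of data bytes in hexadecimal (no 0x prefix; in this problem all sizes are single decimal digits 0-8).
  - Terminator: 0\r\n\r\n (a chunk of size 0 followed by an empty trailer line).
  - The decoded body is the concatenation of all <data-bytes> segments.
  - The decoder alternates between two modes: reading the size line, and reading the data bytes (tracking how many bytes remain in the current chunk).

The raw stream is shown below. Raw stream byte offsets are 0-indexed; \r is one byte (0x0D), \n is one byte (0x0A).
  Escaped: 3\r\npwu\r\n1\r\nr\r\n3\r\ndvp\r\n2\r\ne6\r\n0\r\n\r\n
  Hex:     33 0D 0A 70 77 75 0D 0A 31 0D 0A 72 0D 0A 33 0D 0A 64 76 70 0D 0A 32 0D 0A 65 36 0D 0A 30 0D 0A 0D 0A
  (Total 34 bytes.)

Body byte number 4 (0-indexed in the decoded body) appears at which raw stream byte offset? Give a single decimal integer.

Answer: 17

Derivation:
Chunk 1: stream[0..1]='3' size=0x3=3, data at stream[3..6]='pwu' -> body[0..3], body so far='pwu'
Chunk 2: stream[8..9]='1' size=0x1=1, data at stream[11..12]='r' -> body[3..4], body so far='pwur'
Chunk 3: stream[14..15]='3' size=0x3=3, data at stream[17..20]='dvp' -> body[4..7], body so far='pwurdvp'
Chunk 4: stream[22..23]='2' size=0x2=2, data at stream[25..27]='e6' -> body[7..9], body so far='pwurdvpe6'
Chunk 5: stream[29..30]='0' size=0 (terminator). Final body='pwurdvpe6' (9 bytes)
Body byte 4 at stream offset 17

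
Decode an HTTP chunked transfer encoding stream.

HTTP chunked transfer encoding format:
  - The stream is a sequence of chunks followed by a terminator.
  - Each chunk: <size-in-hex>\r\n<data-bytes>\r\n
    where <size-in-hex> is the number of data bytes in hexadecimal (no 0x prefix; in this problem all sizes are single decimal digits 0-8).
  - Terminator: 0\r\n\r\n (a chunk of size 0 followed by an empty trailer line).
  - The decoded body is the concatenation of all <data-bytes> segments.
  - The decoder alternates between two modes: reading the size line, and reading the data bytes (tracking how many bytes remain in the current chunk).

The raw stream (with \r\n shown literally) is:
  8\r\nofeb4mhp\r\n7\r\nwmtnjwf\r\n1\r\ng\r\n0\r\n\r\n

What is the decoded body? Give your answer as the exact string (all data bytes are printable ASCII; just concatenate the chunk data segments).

Chunk 1: stream[0..1]='8' size=0x8=8, data at stream[3..11]='ofeb4mhp' -> body[0..8], body so far='ofeb4mhp'
Chunk 2: stream[13..14]='7' size=0x7=7, data at stream[16..23]='wmtnjwf' -> body[8..15], body so far='ofeb4mhpwmtnjwf'
Chunk 3: stream[25..26]='1' size=0x1=1, data at stream[28..29]='g' -> body[15..16], body so far='ofeb4mhpwmtnjwfg'
Chunk 4: stream[31..32]='0' size=0 (terminator). Final body='ofeb4mhpwmtnjwfg' (16 bytes)

Answer: ofeb4mhpwmtnjwfg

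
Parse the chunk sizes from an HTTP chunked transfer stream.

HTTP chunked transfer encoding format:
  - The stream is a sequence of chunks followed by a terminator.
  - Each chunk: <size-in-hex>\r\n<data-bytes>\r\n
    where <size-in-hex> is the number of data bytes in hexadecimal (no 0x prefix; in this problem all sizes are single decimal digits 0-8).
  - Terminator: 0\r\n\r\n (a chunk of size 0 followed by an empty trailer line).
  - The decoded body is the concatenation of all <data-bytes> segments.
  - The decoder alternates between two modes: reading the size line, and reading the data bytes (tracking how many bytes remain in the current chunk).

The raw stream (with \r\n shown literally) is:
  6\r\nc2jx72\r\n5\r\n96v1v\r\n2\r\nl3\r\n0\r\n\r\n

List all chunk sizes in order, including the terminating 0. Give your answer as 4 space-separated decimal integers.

Answer: 6 5 2 0

Derivation:
Chunk 1: stream[0..1]='6' size=0x6=6, data at stream[3..9]='c2jx72' -> body[0..6], body so far='c2jx72'
Chunk 2: stream[11..12]='5' size=0x5=5, data at stream[14..19]='96v1v' -> body[6..11], body so far='c2jx7296v1v'
Chunk 3: stream[21..22]='2' size=0x2=2, data at stream[24..26]='l3' -> body[11..13], body so far='c2jx7296v1vl3'
Chunk 4: stream[28..29]='0' size=0 (terminator). Final body='c2jx7296v1vl3' (13 bytes)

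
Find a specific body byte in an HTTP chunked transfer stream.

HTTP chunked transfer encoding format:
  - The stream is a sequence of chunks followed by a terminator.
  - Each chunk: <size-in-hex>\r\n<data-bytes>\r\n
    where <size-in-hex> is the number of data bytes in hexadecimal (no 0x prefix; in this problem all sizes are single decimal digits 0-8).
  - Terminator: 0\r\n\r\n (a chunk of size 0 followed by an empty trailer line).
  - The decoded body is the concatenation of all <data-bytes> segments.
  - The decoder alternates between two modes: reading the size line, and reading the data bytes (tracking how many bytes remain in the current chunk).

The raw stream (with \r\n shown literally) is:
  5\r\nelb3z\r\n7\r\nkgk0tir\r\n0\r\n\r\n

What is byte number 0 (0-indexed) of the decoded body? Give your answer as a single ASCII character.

Chunk 1: stream[0..1]='5' size=0x5=5, data at stream[3..8]='elb3z' -> body[0..5], body so far='elb3z'
Chunk 2: stream[10..11]='7' size=0x7=7, data at stream[13..20]='kgk0tir' -> body[5..12], body so far='elb3zkgk0tir'
Chunk 3: stream[22..23]='0' size=0 (terminator). Final body='elb3zkgk0tir' (12 bytes)
Body byte 0 = 'e'

Answer: e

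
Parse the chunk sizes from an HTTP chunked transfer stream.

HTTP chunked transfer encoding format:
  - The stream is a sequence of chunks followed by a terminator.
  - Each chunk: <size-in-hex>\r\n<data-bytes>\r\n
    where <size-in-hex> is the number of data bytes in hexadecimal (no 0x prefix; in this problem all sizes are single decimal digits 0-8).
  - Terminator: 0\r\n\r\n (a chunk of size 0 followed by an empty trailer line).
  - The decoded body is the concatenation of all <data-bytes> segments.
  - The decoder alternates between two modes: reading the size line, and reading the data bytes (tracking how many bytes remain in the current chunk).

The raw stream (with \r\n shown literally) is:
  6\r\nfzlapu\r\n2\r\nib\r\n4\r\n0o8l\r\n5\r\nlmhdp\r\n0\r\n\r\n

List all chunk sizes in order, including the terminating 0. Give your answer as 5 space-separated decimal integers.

Chunk 1: stream[0..1]='6' size=0x6=6, data at stream[3..9]='fzlapu' -> body[0..6], body so far='fzlapu'
Chunk 2: stream[11..12]='2' size=0x2=2, data at stream[14..16]='ib' -> body[6..8], body so far='fzlapuib'
Chunk 3: stream[18..19]='4' size=0x4=4, data at stream[21..25]='0o8l' -> body[8..12], body so far='fzlapuib0o8l'
Chunk 4: stream[27..28]='5' size=0x5=5, data at stream[30..35]='lmhdp' -> body[12..17], body so far='fzlapuib0o8llmhdp'
Chunk 5: stream[37..38]='0' size=0 (terminator). Final body='fzlapuib0o8llmhdp' (17 bytes)

Answer: 6 2 4 5 0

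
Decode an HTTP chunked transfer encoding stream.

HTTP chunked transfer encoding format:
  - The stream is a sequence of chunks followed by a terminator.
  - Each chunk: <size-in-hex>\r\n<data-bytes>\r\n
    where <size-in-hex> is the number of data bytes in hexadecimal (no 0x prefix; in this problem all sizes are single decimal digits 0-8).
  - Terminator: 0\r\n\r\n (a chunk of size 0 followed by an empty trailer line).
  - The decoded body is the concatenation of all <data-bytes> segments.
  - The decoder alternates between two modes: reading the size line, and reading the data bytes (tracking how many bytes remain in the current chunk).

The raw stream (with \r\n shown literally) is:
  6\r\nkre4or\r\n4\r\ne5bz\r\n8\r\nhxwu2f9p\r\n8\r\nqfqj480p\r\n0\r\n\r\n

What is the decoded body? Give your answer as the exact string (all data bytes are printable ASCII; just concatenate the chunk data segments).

Chunk 1: stream[0..1]='6' size=0x6=6, data at stream[3..9]='kre4or' -> body[0..6], body so far='kre4or'
Chunk 2: stream[11..12]='4' size=0x4=4, data at stream[14..18]='e5bz' -> body[6..10], body so far='kre4ore5bz'
Chunk 3: stream[20..21]='8' size=0x8=8, data at stream[23..31]='hxwu2f9p' -> body[10..18], body so far='kre4ore5bzhxwu2f9p'
Chunk 4: stream[33..34]='8' size=0x8=8, data at stream[36..44]='qfqj480p' -> body[18..26], body so far='kre4ore5bzhxwu2f9pqfqj480p'
Chunk 5: stream[46..47]='0' size=0 (terminator). Final body='kre4ore5bzhxwu2f9pqfqj480p' (26 bytes)

Answer: kre4ore5bzhxwu2f9pqfqj480p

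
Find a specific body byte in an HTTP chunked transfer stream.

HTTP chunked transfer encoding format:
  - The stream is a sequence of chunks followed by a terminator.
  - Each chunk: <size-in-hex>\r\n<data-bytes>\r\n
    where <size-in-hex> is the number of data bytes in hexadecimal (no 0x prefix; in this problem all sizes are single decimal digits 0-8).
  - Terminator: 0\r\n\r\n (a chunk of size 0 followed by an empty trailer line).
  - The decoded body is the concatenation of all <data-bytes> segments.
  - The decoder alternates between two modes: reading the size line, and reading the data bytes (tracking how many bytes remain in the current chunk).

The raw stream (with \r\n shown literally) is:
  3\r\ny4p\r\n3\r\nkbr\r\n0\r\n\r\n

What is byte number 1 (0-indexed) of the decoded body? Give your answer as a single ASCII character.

Answer: 4

Derivation:
Chunk 1: stream[0..1]='3' size=0x3=3, data at stream[3..6]='y4p' -> body[0..3], body so far='y4p'
Chunk 2: stream[8..9]='3' size=0x3=3, data at stream[11..14]='kbr' -> body[3..6], body so far='y4pkbr'
Chunk 3: stream[16..17]='0' size=0 (terminator). Final body='y4pkbr' (6 bytes)
Body byte 1 = '4'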